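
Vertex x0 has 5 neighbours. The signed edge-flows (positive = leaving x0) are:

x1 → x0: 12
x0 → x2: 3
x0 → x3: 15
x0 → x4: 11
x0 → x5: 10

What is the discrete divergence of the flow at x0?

Divergence = sum of outgoing flows = (-12) + 3 + 15 + 11 + 10 = 27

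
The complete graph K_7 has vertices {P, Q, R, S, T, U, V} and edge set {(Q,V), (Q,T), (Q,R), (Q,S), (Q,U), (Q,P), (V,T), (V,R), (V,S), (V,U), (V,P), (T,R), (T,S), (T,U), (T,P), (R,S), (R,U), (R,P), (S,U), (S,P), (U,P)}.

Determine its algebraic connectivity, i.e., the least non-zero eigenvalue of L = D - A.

For the complete graph K_n, L = nI − J (J = all-ones matrix). J has eigenvalues n (once, eigenvector 𝟙) and 0 (multiplicity n−1), so L has eigenvalues 0 (once) and n (multiplicity n−1). Here n = 7: eigenvalue 0 once and 7 with multiplicity 6.
Laplacian eigenvalues: [0.0, 7.0, 7.0, 7.0, 7.0, 7.0, 7.0]. Algebraic connectivity (smallest non-zero eigenvalue) = 7.0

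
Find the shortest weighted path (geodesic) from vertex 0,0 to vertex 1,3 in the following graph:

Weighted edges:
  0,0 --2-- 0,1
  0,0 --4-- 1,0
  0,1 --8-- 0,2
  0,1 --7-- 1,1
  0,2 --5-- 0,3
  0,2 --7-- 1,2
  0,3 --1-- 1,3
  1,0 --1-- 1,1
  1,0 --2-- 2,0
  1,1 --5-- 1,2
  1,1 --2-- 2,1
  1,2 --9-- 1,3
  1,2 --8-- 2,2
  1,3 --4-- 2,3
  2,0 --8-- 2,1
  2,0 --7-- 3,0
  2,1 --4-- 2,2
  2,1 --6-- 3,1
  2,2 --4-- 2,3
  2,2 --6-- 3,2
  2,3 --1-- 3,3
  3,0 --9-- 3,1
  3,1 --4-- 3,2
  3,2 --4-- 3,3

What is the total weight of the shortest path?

Shortest path: 0,0 → 0,1 → 0,2 → 0,3 → 1,3, total weight = 16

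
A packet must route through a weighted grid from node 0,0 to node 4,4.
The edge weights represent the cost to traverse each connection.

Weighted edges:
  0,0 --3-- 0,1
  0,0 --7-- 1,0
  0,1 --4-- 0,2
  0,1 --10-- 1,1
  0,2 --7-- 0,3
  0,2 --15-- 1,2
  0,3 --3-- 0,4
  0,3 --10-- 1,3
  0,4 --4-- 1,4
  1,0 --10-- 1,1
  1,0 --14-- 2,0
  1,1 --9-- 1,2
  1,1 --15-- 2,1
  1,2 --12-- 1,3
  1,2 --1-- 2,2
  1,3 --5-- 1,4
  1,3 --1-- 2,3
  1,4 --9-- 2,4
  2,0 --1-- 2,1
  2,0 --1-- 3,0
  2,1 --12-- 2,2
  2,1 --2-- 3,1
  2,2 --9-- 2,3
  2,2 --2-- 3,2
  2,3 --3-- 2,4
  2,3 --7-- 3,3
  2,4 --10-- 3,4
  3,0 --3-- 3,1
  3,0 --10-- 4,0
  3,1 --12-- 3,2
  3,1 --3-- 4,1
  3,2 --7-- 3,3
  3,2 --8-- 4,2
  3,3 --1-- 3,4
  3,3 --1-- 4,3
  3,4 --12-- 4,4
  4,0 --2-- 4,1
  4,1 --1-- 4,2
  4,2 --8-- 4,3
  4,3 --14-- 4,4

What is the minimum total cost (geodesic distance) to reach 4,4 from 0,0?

Shortest path: 0,0 → 0,1 → 0,2 → 0,3 → 1,3 → 2,3 → 3,3 → 3,4 → 4,4, total weight = 45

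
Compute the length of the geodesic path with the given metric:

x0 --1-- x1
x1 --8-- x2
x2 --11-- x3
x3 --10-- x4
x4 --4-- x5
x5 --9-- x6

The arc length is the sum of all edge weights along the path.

Arc length = 1 + 8 + 11 + 10 + 4 + 9 = 43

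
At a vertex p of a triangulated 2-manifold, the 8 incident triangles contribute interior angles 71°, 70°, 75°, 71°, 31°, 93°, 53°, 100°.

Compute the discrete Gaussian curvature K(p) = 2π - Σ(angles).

Sum of angles = 564°. K = 360° - 564° = -204° = -17π/15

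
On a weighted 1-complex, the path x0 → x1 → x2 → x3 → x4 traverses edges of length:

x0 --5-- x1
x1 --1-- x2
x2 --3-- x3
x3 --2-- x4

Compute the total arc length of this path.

Arc length = 5 + 1 + 3 + 2 = 11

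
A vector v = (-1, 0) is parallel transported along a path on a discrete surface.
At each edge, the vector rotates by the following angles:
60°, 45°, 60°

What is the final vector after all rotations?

Total rotation: 60° + 45° + 60° = 165°. Final vector: (0.9659, -0.2588)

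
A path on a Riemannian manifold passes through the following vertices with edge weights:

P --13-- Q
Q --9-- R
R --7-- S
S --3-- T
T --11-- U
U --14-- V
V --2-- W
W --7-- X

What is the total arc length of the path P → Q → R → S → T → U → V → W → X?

Arc length = 13 + 9 + 7 + 3 + 11 + 14 + 2 + 7 = 66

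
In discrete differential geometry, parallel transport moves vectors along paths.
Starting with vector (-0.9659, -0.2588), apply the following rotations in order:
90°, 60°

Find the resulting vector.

Total rotation: 90° + 60° = 150°. Final vector: (0.9659, -0.2588)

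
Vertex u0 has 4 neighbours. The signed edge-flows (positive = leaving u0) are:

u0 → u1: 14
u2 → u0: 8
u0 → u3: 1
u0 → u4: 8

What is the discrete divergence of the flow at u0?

Divergence = sum of outgoing flows = 14 + (-8) + 1 + 8 = 15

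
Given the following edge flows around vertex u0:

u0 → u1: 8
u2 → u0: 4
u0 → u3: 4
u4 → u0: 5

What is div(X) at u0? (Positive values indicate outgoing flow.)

Divergence = sum of outgoing flows = 8 + (-4) + 4 + (-5) = 3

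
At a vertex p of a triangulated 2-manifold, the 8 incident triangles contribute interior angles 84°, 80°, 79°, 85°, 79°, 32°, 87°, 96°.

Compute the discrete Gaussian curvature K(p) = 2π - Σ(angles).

Sum of angles = 622°. K = 360° - 622° = -262° = -131π/90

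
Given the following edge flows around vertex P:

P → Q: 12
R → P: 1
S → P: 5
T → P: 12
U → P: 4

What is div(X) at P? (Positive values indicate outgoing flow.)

Divergence = sum of outgoing flows = 12 + (-1) + (-5) + (-12) + (-4) = -10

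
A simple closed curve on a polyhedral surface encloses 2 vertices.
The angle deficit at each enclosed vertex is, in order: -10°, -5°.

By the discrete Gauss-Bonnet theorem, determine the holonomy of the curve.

Holonomy = total enclosed curvature = (-10°) + (-5°) = -15°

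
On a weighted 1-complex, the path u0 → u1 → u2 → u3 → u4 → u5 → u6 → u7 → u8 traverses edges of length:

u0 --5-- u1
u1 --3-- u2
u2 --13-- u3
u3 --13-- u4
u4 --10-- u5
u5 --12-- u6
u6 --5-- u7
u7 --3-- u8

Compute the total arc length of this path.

Arc length = 5 + 3 + 13 + 13 + 10 + 12 + 5 + 3 = 64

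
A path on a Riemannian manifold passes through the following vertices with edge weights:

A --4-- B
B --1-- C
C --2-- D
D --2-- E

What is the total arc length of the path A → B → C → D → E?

Arc length = 4 + 1 + 2 + 2 = 9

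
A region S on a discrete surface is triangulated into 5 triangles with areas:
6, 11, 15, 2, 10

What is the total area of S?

6 + 11 + 15 + 2 + 10 = 44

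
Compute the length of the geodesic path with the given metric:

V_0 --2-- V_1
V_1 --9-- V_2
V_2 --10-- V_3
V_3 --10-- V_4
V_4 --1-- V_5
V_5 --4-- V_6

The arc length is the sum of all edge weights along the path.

Arc length = 2 + 9 + 10 + 10 + 1 + 4 = 36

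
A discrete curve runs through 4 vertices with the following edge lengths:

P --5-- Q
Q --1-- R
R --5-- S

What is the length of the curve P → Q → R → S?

Arc length = 5 + 1 + 5 = 11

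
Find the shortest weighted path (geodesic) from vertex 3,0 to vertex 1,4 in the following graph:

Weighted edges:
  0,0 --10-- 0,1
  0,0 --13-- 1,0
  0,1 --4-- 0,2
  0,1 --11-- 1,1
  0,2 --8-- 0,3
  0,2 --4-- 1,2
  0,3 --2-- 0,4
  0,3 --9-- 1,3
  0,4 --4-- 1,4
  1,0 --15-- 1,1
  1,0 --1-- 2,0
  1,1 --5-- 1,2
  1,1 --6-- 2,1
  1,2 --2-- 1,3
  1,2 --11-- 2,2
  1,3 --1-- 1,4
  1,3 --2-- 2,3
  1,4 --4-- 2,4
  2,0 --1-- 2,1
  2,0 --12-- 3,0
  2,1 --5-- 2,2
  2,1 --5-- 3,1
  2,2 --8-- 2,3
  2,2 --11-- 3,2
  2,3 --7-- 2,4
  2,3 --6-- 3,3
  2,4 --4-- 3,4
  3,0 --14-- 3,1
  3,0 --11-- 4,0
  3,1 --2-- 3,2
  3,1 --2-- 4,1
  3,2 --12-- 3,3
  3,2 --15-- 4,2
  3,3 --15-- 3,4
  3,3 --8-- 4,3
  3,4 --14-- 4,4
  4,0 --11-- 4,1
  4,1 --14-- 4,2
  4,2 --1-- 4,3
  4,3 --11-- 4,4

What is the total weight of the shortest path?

Shortest path: 3,0 → 2,0 → 2,1 → 1,1 → 1,2 → 1,3 → 1,4, total weight = 27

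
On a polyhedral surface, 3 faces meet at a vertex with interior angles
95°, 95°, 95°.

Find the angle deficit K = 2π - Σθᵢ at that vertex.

Sum of angles = 285°. K = 360° - 285° = 75°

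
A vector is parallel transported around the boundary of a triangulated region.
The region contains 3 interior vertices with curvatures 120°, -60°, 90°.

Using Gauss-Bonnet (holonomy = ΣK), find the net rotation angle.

Holonomy = total enclosed curvature = 120° + (-60°) + 90° = 150°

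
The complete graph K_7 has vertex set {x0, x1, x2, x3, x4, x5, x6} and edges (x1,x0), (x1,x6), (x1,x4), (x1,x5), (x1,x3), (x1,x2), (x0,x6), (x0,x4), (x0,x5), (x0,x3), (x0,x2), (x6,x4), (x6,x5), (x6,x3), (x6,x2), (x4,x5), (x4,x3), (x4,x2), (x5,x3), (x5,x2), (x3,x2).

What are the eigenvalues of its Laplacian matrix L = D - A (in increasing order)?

For the complete graph K_n, L = nI − J (J = all-ones matrix). J has eigenvalues n (once, eigenvector 𝟙) and 0 (multiplicity n−1), so L has eigenvalues 0 (once) and n (multiplicity n−1). Here n = 7: eigenvalue 0 once and 7 with multiplicity 6.
Laplacian eigenvalues (increasing order): [0.0, 7.0, 7.0, 7.0, 7.0, 7.0, 7.0]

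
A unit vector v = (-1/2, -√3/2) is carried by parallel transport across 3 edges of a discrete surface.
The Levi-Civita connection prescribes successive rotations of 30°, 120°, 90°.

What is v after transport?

Total rotation: 30° + 120° + 90° = 240° ≡ -120° (mod 360°). Final vector: (-0.5000, 0.8660)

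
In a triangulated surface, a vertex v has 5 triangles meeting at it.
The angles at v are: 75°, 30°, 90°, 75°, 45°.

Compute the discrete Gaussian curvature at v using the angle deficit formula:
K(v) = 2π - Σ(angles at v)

Sum of angles = 315°. K = 360° - 315° = 45°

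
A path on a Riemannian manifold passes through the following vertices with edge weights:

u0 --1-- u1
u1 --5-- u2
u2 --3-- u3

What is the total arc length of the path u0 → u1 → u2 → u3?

Arc length = 1 + 5 + 3 = 9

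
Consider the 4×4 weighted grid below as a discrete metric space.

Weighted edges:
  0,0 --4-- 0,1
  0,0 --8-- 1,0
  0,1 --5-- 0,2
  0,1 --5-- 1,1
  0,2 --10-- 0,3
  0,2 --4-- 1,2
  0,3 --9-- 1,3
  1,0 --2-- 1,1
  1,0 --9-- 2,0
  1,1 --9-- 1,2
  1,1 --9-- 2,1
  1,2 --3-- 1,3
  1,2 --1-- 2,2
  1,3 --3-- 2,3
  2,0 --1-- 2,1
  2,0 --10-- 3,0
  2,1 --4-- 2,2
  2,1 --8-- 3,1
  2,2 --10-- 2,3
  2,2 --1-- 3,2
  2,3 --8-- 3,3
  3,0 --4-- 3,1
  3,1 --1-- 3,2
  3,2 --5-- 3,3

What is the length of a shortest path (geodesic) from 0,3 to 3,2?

Shortest path: 0,3 → 1,3 → 1,2 → 2,2 → 3,2, total weight = 14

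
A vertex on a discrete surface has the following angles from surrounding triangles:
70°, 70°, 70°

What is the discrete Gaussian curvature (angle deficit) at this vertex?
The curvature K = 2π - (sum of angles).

Sum of angles = 210°. K = 360° - 210° = 150° = 5π/6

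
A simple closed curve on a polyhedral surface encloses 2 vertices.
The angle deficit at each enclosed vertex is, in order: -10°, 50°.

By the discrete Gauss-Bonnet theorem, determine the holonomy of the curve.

Holonomy = total enclosed curvature = (-10°) + 50° = 40°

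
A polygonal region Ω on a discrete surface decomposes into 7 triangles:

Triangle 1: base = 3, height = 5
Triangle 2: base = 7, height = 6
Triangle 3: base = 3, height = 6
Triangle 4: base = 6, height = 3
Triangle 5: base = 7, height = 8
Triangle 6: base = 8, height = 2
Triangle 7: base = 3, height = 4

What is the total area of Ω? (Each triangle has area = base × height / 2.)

(1/2)×3×5 + (1/2)×7×6 + (1/2)×3×6 + (1/2)×6×3 + (1/2)×7×8 + (1/2)×8×2 + (1/2)×3×4 = 88.5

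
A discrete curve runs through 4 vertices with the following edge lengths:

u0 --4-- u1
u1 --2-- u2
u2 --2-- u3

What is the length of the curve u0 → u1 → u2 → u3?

Arc length = 4 + 2 + 2 = 8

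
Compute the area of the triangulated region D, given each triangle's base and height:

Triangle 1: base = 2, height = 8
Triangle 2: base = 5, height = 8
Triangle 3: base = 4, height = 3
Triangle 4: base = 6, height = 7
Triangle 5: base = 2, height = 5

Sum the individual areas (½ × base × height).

(1/2)×2×8 + (1/2)×5×8 + (1/2)×4×3 + (1/2)×6×7 + (1/2)×2×5 = 60.0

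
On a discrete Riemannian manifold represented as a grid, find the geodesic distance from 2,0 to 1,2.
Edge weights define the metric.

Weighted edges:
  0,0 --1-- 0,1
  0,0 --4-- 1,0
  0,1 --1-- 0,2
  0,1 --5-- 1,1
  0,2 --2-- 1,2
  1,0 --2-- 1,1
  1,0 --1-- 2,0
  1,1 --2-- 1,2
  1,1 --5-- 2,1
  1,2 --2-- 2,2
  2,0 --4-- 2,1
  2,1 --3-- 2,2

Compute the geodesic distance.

Shortest path: 2,0 → 1,0 → 1,1 → 1,2, total weight = 5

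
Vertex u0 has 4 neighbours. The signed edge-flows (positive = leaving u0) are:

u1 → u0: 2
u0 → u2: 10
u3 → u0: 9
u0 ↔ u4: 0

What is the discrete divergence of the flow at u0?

Divergence = sum of outgoing flows = (-2) + 10 + (-9) + 0 = -1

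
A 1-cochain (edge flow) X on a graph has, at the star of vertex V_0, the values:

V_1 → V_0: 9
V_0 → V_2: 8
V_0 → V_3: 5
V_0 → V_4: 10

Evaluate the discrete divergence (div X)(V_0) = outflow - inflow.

Divergence = sum of outgoing flows = (-9) + 8 + 5 + 10 = 14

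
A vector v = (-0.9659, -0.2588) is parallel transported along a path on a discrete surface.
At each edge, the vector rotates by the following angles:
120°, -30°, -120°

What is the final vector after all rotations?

Total rotation: 120° + (-30°) + (-120°) = -30°. Final vector: (-0.9659, 0.2588)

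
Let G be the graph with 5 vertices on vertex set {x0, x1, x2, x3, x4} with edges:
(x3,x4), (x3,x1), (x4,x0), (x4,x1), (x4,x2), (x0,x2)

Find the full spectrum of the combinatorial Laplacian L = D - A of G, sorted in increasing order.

Degrees: deg(x0) = 2, deg(x1) = 2, deg(x2) = 2, deg(x3) = 2, deg(x4) = 4.
L = D − A with rows/columns ordered (x0, x1, x2, x3, x4):
  [ 2,  0, -1,  0, -1]
  [ 0,  2,  0, -1, -1]
  [-1,  0,  2,  0, -1]
  [ 0, -1,  0,  2, -1]
  [-1, -1, -1, -1,  4]
Characteristic polynomial: det(λI − L) = λ(λ − 1)(λ − 3)²(λ − 5).
Roots: λ = 0; (λ − 1) = 0 ⇒ λ = 1; (λ − 3) = 0 ⇒ λ = 3 (multiplicity 2); (λ − 5) = 0 ⇒ λ = 5.
(Check: the roots sum (with multiplicity) to 12, matching trace L = Σdeg = 2·6 = 12.)
Laplacian eigenvalues (increasing order): [0.0, 1.0, 3.0, 3.0, 5.0]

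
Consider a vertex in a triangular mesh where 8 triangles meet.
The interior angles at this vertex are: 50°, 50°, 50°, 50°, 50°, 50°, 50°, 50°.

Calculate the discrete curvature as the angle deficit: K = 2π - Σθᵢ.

Sum of angles = 400°. K = 360° - 400° = -40°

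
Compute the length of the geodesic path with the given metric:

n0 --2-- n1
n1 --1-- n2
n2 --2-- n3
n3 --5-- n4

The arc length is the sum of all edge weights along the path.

Arc length = 2 + 1 + 2 + 5 = 10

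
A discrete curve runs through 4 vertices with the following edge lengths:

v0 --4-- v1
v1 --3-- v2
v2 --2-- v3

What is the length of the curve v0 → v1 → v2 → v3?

Arc length = 4 + 3 + 2 = 9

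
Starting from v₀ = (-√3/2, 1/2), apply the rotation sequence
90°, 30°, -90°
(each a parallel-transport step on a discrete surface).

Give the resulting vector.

Total rotation: 90° + 30° + (-90°) = 30°. Final vector: (-1, 0)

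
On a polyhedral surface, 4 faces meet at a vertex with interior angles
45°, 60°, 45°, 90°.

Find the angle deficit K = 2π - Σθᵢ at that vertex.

Sum of angles = 240°. K = 360° - 240° = 120°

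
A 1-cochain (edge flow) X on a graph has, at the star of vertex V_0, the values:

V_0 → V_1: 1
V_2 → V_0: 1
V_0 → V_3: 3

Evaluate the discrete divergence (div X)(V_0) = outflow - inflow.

Divergence = sum of outgoing flows = 1 + (-1) + 3 = 3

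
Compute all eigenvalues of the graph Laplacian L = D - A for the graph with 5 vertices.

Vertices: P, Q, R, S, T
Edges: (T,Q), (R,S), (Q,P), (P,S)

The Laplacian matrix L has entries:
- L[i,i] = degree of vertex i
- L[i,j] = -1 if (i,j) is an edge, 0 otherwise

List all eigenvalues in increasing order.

Degrees: deg(P) = 2, deg(Q) = 2, deg(R) = 1, deg(S) = 2, deg(T) = 1.
L = D − A with rows/columns ordered (P, Q, R, S, T):
  [ 2, -1,  0, -1,  0]
  [-1,  2,  0,  0, -1]
  [ 0,  0,  1, -1,  0]
  [-1,  0, -1,  2,  0]
  [ 0, -1,  0,  0,  1]
Characteristic polynomial: det(λI − L) = λ(λ² − 3λ + 1)(λ² − 5λ + 5).
Roots: λ = 0; (λ² − 3λ + 1) = 0 ⇒ λ = (3 ± √5)/2 ≈ 0.382, 2.618; (λ² − 5λ + 5) = 0 ⇒ λ = (5 ± √5)/2 ≈ 1.382, 3.618.
(Check: the roots sum (with multiplicity) to 8, matching trace L = Σdeg = 2·4 = 8.)
Laplacian eigenvalues (increasing order): [0.0, 0.382, 1.382, 2.618, 3.618]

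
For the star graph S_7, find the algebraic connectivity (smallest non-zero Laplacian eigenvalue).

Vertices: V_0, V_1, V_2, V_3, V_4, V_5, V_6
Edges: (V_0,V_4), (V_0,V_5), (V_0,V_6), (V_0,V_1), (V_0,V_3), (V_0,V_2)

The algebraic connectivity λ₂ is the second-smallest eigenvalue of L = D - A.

The star S_7 is the complete bipartite graph K_{1,6} (one hub of degree 6, 6 leaves of degree 1). The Laplacian spectrum of K_{p,q} is 0, p (multiplicity q−1), q (multiplicity p−1), p+q. With p = 1, q = 6: 0 once, 1 with multiplicity 5, and 7 once. (Check: trace L = sum of degrees = 12 = 5·1 + 7.)
Laplacian eigenvalues: [0.0, 1.0, 1.0, 1.0, 1.0, 1.0, 7.0]. Algebraic connectivity (smallest non-zero eigenvalue) = 1.0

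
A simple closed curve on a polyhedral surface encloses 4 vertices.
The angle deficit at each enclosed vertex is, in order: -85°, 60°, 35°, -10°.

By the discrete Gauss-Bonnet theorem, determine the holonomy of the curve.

Holonomy = total enclosed curvature = (-85°) + 60° + 35° + (-10°) = 0°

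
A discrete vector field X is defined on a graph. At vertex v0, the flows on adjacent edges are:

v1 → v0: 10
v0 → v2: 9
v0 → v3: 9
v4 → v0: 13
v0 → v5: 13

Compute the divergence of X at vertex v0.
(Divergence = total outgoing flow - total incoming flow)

Divergence = sum of outgoing flows = (-10) + 9 + 9 + (-13) + 13 = 8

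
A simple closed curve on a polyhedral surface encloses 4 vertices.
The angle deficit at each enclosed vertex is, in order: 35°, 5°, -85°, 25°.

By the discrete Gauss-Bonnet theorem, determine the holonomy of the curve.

Holonomy = total enclosed curvature = 35° + 5° + (-85°) + 25° = -20°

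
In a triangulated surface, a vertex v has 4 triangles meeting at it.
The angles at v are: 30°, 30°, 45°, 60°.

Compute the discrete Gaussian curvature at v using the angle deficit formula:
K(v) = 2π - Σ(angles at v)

Sum of angles = 165°. K = 360° - 165° = 195° = 13π/12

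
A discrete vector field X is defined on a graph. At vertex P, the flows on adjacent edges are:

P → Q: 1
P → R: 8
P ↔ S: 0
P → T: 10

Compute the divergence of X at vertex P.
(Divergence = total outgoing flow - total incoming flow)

Divergence = sum of outgoing flows = 1 + 8 + 0 + 10 = 19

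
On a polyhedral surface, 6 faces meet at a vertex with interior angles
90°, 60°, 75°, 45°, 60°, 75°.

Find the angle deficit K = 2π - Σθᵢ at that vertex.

Sum of angles = 405°. K = 360° - 405° = -45°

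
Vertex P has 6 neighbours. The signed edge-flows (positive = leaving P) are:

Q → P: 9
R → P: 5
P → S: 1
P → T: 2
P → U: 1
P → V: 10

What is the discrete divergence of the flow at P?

Divergence = sum of outgoing flows = (-9) + (-5) + 1 + 2 + 1 + 10 = 0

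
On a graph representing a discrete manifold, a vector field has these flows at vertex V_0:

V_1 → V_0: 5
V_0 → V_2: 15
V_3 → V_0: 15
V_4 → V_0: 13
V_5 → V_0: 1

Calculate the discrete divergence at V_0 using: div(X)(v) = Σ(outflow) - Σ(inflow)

Divergence = sum of outgoing flows = (-5) + 15 + (-15) + (-13) + (-1) = -19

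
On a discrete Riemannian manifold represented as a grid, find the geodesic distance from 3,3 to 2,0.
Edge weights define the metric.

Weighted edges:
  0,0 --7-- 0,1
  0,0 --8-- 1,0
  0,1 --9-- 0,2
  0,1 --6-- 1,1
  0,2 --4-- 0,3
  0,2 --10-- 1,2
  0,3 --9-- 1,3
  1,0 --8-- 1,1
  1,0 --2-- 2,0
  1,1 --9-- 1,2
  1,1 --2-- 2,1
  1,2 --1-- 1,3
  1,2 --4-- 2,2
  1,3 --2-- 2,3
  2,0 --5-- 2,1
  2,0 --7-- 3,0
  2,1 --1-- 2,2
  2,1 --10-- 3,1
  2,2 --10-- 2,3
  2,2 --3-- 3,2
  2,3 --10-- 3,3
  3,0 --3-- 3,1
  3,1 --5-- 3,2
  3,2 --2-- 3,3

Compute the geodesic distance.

Shortest path: 3,3 → 3,2 → 2,2 → 2,1 → 2,0, total weight = 11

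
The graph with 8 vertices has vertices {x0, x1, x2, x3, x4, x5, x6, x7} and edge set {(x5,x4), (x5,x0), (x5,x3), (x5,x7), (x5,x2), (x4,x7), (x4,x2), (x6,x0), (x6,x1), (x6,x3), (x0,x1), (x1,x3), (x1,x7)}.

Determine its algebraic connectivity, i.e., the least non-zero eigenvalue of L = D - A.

Degrees: deg(x0) = 3, deg(x1) = 4, deg(x2) = 2, deg(x3) = 3, deg(x4) = 3, deg(x5) = 5, deg(x6) = 3, deg(x7) = 3.
L = D − A with rows/columns ordered (x0, x1, x2, x3, x4, x5, x6, x7):
  [ 3, -1,  0,  0,  0, -1, -1,  0]
  [-1,  4,  0, -1,  0,  0, -1, -1]
  [ 0,  0,  2,  0, -1, -1,  0,  0]
  [ 0, -1,  0,  3,  0, -1, -1,  0]
  [ 0,  0, -1,  0,  3, -1,  0, -1]
  [-1,  0, -1, -1, -1,  5,  0, -1]
  [-1, -1,  0, -1,  0,  0,  3,  0]
  [ 0, -1,  0,  0, -1, -1,  0,  3]
Characteristic polynomial: det(λI − L) = λ(λ − 1)(λ² − 9λ + 16)(λ − 3)(λ − 4)²(λ − 5).
Roots: λ = 0; (λ − 1) = 0 ⇒ λ = 1; (λ² − 9λ + 16) = 0 ⇒ λ = (9 ± √17)/2 ≈ 2.4384, 6.5616; (λ − 3) = 0 ⇒ λ = 3; (λ − 4) = 0 ⇒ λ = 4 (multiplicity 2); (λ − 5) = 0 ⇒ λ = 5.
(Check: the roots sum (with multiplicity) to 26, matching trace L = Σdeg = 2·13 = 26.)
Laplacian eigenvalues: [0.0, 1.0, 2.4384, 3.0, 4.0, 4.0, 5.0, 6.5616]. Algebraic connectivity (smallest non-zero eigenvalue) = 1.0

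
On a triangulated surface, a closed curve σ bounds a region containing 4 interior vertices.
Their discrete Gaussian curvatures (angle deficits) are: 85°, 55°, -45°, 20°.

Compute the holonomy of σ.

Holonomy = total enclosed curvature = 85° + 55° + (-45°) + 20° = 115°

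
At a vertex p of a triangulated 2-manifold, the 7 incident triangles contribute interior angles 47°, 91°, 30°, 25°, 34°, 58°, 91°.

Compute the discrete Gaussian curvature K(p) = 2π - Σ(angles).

Sum of angles = 376°. K = 360° - 376° = -16° = -4π/45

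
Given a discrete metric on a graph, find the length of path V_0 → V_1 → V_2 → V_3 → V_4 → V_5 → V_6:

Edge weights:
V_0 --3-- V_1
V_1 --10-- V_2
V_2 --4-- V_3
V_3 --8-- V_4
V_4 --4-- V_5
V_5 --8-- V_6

Arc length = 3 + 10 + 4 + 8 + 4 + 8 = 37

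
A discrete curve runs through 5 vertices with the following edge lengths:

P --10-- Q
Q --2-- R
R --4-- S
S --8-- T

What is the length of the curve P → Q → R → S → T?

Arc length = 10 + 2 + 4 + 8 = 24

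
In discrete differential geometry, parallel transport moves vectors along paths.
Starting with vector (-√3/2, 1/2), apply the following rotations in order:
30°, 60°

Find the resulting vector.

Total rotation: 30° + 60° = 90°. Final vector: (-0.5000, -0.8660)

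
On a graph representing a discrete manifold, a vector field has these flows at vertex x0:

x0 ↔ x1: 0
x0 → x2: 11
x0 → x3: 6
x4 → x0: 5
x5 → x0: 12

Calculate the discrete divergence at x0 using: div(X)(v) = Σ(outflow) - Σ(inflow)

Divergence = sum of outgoing flows = 0 + 11 + 6 + (-5) + (-12) = 0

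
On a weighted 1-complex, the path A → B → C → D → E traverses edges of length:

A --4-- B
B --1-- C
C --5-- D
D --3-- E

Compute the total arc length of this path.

Arc length = 4 + 1 + 5 + 3 = 13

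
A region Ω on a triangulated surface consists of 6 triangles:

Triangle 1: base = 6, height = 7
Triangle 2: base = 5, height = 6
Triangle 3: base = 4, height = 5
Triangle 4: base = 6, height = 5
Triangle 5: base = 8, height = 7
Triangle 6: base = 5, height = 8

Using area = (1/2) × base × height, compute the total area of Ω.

(1/2)×6×7 + (1/2)×5×6 + (1/2)×4×5 + (1/2)×6×5 + (1/2)×8×7 + (1/2)×5×8 = 109.0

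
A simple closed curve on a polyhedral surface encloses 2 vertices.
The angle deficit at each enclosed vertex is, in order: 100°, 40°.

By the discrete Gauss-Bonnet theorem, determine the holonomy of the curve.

Holonomy = total enclosed curvature = 100° + 40° = 140°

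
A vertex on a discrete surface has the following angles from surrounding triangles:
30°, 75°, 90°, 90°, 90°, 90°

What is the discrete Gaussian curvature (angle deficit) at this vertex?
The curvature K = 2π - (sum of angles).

Sum of angles = 465°. K = 360° - 465° = -105° = -7π/12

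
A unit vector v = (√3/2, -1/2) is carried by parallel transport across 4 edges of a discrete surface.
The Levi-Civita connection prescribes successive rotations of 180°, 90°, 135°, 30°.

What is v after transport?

Total rotation: 180° + 90° + 135° + 30° = 435° ≡ 75° (mod 360°). Final vector: (0.7071, 0.7071)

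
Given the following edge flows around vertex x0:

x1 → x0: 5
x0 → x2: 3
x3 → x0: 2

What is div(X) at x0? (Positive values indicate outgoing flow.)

Divergence = sum of outgoing flows = (-5) + 3 + (-2) = -4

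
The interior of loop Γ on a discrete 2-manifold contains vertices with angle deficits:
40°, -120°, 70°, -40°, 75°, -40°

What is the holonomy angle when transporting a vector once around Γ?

Holonomy = total enclosed curvature = 40° + (-120°) + 70° + (-40°) + 75° + (-40°) = -15°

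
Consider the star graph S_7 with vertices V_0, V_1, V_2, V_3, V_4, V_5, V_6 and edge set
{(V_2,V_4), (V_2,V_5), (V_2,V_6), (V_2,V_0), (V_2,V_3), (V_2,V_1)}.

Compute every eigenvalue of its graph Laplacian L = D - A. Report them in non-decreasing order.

The star S_7 is the complete bipartite graph K_{1,6} (one hub of degree 6, 6 leaves of degree 1). The Laplacian spectrum of K_{p,q} is 0, p (multiplicity q−1), q (multiplicity p−1), p+q. With p = 1, q = 6: 0 once, 1 with multiplicity 5, and 7 once. (Check: trace L = sum of degrees = 12 = 5·1 + 7.)
Laplacian eigenvalues (increasing order): [0.0, 1.0, 1.0, 1.0, 1.0, 1.0, 7.0]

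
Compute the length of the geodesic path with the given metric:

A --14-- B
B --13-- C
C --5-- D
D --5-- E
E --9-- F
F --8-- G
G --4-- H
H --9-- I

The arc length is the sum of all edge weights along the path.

Arc length = 14 + 13 + 5 + 5 + 9 + 8 + 4 + 9 = 67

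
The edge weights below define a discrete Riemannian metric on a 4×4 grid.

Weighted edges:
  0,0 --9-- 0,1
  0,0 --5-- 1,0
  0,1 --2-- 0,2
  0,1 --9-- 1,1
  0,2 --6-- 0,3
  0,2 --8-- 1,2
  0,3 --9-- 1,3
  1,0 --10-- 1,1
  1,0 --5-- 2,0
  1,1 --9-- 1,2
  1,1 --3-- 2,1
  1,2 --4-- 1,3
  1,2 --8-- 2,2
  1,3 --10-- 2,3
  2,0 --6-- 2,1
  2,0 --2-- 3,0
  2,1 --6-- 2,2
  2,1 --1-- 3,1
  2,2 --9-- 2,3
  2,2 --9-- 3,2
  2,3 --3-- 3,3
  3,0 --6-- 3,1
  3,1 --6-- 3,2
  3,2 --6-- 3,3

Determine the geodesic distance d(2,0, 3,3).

Shortest path: 2,0 → 2,1 → 3,1 → 3,2 → 3,3, total weight = 19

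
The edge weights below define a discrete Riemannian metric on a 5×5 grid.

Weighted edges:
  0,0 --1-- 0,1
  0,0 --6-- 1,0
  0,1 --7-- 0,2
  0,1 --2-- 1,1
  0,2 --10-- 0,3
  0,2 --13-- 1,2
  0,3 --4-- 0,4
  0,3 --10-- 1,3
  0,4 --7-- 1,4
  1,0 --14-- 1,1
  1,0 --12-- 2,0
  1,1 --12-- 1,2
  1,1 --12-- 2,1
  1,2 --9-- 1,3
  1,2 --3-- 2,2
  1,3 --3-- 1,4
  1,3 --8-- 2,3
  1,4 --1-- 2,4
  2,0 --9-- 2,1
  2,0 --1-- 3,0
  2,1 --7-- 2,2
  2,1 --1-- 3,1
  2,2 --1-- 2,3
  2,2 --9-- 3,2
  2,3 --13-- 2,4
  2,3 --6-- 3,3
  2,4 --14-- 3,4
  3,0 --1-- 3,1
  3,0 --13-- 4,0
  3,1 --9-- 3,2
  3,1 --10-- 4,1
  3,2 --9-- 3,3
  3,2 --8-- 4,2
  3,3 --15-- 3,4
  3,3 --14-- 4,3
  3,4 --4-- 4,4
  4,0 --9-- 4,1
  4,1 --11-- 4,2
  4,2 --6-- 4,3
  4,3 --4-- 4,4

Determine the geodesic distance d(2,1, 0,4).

Shortest path: 2,1 → 2,2 → 2,3 → 1,3 → 1,4 → 0,4, total weight = 26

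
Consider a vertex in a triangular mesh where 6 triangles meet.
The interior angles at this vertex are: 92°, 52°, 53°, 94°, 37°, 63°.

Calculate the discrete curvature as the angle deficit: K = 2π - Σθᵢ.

Sum of angles = 391°. K = 360° - 391° = -31° = -31π/180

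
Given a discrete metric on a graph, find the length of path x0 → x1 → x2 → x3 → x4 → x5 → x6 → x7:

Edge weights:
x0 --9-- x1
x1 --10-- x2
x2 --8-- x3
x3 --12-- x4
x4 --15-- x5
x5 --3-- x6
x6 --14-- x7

Arc length = 9 + 10 + 8 + 12 + 15 + 3 + 14 = 71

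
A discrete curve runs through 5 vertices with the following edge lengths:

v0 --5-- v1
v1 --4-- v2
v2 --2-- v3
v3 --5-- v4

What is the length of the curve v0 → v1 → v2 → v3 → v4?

Arc length = 5 + 4 + 2 + 5 = 16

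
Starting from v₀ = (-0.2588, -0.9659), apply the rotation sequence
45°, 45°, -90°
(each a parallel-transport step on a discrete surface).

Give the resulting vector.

Total rotation: 45° + 45° + (-90°) = 0°. Final vector: (-0.2588, -0.9659)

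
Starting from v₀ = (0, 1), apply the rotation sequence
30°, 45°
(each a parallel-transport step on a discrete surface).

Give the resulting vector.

Total rotation: 30° + 45° = 75°. Final vector: (-0.9659, 0.2588)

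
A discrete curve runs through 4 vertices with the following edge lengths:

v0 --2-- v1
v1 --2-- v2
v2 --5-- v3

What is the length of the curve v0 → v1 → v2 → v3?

Arc length = 2 + 2 + 5 = 9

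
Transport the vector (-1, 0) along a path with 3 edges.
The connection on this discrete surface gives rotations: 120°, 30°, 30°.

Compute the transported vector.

Total rotation: 120° + 30° + 30° = 180°. Final vector: (1, 0)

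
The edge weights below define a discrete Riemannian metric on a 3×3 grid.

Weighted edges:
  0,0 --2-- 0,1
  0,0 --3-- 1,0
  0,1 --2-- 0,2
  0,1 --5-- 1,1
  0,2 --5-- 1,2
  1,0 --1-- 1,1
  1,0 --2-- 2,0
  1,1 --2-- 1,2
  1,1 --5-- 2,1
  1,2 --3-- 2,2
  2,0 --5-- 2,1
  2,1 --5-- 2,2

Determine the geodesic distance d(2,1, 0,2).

Shortest path: 2,1 → 1,1 → 1,2 → 0,2, total weight = 12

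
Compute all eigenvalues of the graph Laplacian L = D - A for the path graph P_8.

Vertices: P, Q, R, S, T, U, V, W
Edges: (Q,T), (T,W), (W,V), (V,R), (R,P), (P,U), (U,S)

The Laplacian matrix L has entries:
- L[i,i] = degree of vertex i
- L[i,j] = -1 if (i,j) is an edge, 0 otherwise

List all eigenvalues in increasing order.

The path graph P_n has Laplacian eigenvalues λ_k = 2 − 2cos(kπ/n), k = 0, 1, …, n−1. Here n = 8:
k=0: 2 − 2cos(0) = 0.0; k=1: 2 − 2cos(π/8) = 0.1522; k=2: 2 − 2cos(π/4) = 0.5858; k=3: 2 − 2cos(3π/8) = 1.2346; k=4: 2 − 2cos(π/2) = 2.0; k=5: 2 − 2cos(5π/8) = 2.7654; k=6: 2 − 2cos(3π/4) = 3.4142; k=7: 2 − 2cos(7π/8) = 3.8478.
Laplacian eigenvalues (increasing order): [0.0, 0.1522, 0.5858, 1.2346, 2.0, 2.7654, 3.4142, 3.8478]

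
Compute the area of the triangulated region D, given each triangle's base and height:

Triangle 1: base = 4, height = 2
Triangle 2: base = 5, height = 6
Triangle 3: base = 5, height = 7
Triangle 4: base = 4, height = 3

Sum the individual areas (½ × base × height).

(1/2)×4×2 + (1/2)×5×6 + (1/2)×5×7 + (1/2)×4×3 = 42.5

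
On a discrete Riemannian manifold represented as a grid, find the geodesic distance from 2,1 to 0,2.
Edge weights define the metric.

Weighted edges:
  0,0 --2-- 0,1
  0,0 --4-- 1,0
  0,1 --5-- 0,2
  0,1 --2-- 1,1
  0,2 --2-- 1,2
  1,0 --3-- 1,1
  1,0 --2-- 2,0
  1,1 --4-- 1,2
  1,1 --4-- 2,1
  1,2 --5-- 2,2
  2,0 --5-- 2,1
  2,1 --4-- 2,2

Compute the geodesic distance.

Shortest path: 2,1 → 1,1 → 1,2 → 0,2, total weight = 10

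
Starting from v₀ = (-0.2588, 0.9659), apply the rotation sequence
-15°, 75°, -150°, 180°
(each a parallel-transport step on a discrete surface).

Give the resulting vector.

Total rotation: (-15°) + 75° + (-150°) + 180° = 90°. Final vector: (-0.9659, -0.2588)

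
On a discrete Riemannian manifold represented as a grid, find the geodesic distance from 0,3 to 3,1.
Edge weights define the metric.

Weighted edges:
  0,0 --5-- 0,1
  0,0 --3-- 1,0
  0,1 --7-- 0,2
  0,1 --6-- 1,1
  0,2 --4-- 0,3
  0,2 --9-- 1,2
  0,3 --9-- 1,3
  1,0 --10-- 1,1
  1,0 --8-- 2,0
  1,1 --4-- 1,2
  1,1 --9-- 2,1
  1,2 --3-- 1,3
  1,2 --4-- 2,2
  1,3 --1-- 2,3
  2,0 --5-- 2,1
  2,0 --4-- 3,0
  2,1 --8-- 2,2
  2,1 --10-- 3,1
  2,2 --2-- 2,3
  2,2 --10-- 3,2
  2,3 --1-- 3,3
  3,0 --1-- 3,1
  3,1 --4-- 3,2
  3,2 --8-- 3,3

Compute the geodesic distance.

Shortest path: 0,3 → 1,3 → 2,3 → 3,3 → 3,2 → 3,1, total weight = 23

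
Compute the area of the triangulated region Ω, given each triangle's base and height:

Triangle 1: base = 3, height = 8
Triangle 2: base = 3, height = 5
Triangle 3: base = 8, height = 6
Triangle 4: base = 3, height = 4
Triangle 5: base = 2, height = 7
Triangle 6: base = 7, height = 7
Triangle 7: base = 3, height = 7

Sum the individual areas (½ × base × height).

(1/2)×3×8 + (1/2)×3×5 + (1/2)×8×6 + (1/2)×3×4 + (1/2)×2×7 + (1/2)×7×7 + (1/2)×3×7 = 91.5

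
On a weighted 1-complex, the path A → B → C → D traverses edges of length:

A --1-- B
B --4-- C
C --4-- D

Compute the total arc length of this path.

Arc length = 1 + 4 + 4 = 9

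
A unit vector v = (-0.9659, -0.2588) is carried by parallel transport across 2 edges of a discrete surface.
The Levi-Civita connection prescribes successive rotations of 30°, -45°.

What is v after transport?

Total rotation: 30° + (-45°) = -15°. Final vector: (-1, 0)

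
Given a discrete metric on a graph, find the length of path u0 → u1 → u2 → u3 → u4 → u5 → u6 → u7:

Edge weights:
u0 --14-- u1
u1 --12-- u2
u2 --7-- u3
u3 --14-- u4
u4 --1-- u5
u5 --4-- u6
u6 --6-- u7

Arc length = 14 + 12 + 7 + 14 + 1 + 4 + 6 = 58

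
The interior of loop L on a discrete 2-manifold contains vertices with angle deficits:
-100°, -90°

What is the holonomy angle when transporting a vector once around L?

Holonomy = total enclosed curvature = (-100°) + (-90°) = -190°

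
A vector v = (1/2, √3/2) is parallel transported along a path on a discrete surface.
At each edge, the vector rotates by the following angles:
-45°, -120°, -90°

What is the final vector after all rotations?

Total rotation: (-45°) + (-120°) + (-90°) = -255° ≡ 105° (mod 360°). Final vector: (-0.9659, 0.2588)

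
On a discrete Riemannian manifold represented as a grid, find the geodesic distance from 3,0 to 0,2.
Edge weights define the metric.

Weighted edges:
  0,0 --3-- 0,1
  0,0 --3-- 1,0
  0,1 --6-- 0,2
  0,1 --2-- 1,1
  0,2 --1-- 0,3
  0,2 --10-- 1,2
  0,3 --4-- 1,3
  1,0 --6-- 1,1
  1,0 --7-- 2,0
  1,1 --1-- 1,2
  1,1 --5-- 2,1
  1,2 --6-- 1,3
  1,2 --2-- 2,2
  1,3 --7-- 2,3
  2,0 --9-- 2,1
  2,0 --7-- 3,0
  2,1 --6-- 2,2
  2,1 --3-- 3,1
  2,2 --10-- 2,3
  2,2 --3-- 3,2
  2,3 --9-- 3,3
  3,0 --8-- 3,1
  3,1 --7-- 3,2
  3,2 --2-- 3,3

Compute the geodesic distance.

Shortest path: 3,0 → 3,1 → 2,1 → 1,1 → 0,1 → 0,2, total weight = 24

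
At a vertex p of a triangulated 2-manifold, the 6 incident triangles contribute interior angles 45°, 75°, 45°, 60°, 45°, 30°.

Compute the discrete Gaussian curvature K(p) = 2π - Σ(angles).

Sum of angles = 300°. K = 360° - 300° = 60° = π/3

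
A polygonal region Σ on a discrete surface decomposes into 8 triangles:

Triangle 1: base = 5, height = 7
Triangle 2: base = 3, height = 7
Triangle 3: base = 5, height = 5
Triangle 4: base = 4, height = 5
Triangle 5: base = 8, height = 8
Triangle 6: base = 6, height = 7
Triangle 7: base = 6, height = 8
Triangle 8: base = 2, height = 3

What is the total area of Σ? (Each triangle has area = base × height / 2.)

(1/2)×5×7 + (1/2)×3×7 + (1/2)×5×5 + (1/2)×4×5 + (1/2)×8×8 + (1/2)×6×7 + (1/2)×6×8 + (1/2)×2×3 = 130.5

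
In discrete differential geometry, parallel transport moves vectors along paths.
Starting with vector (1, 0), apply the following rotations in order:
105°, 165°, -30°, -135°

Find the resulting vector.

Total rotation: 105° + 165° + (-30°) + (-135°) = 105°. Final vector: (-0.2588, 0.9659)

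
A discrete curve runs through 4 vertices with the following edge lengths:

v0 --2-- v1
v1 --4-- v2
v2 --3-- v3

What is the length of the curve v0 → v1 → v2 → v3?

Arc length = 2 + 4 + 3 = 9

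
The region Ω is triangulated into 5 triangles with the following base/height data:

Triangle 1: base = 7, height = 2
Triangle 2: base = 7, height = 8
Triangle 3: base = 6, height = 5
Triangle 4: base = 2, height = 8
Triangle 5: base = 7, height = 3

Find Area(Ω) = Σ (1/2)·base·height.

(1/2)×7×2 + (1/2)×7×8 + (1/2)×6×5 + (1/2)×2×8 + (1/2)×7×3 = 68.5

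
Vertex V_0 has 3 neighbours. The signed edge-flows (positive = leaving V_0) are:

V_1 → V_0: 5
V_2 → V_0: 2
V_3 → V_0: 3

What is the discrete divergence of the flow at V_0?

Divergence = sum of outgoing flows = (-5) + (-2) + (-3) = -10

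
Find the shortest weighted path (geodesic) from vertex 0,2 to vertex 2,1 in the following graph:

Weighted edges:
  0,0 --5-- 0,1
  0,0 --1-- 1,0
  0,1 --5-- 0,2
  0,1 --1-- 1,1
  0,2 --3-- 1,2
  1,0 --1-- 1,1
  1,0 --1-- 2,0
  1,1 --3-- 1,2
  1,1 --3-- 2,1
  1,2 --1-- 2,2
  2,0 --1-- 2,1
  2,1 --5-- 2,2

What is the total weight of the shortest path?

Shortest path: 0,2 → 1,2 → 2,2 → 2,1, total weight = 9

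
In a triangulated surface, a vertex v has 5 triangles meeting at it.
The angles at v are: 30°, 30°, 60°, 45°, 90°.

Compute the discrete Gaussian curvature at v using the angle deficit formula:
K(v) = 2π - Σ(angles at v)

Sum of angles = 255°. K = 360° - 255° = 105°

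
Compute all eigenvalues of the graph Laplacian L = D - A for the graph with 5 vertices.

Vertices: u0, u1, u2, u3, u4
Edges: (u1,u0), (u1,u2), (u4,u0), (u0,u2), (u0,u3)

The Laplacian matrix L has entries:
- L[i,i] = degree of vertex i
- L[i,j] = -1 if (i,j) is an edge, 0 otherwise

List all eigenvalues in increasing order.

Degrees: deg(u0) = 4, deg(u1) = 2, deg(u2) = 2, deg(u3) = 1, deg(u4) = 1.
L = D − A with rows/columns ordered (u0, u1, u2, u3, u4):
  [ 4, -1, -1, -1, -1]
  [-1,  2, -1,  0,  0]
  [-1, -1,  2,  0,  0]
  [-1,  0,  0,  1,  0]
  [-1,  0,  0,  0,  1]
Characteristic polynomial: det(λI − L) = λ(λ − 1)²(λ − 3)(λ − 5).
Roots: λ = 0; (λ − 1) = 0 ⇒ λ = 1 (multiplicity 2); (λ − 3) = 0 ⇒ λ = 3; (λ − 5) = 0 ⇒ λ = 5.
(Check: the roots sum (with multiplicity) to 10, matching trace L = Σdeg = 2·5 = 10.)
Laplacian eigenvalues (increasing order): [0.0, 1.0, 1.0, 3.0, 5.0]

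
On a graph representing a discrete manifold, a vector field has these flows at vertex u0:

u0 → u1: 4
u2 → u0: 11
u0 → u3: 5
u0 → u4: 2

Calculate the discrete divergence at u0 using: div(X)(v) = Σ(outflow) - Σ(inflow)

Divergence = sum of outgoing flows = 4 + (-11) + 5 + 2 = 0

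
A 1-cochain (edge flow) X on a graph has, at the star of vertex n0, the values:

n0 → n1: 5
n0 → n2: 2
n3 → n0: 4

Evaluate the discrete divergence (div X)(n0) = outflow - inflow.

Divergence = sum of outgoing flows = 5 + 2 + (-4) = 3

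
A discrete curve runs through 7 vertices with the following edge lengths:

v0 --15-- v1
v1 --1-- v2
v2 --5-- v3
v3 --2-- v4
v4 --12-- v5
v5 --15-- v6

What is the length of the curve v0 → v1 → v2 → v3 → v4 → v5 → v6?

Arc length = 15 + 1 + 5 + 2 + 12 + 15 = 50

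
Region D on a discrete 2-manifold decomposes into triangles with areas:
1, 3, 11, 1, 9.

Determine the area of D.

1 + 3 + 11 + 1 + 9 = 25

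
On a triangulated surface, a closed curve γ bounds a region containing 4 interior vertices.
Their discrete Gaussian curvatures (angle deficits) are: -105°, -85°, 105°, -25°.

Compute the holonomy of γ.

Holonomy = total enclosed curvature = (-105°) + (-85°) + 105° + (-25°) = -110°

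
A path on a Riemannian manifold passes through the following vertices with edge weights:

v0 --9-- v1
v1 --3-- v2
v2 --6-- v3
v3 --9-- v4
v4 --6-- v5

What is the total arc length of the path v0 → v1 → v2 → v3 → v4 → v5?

Arc length = 9 + 3 + 6 + 9 + 6 = 33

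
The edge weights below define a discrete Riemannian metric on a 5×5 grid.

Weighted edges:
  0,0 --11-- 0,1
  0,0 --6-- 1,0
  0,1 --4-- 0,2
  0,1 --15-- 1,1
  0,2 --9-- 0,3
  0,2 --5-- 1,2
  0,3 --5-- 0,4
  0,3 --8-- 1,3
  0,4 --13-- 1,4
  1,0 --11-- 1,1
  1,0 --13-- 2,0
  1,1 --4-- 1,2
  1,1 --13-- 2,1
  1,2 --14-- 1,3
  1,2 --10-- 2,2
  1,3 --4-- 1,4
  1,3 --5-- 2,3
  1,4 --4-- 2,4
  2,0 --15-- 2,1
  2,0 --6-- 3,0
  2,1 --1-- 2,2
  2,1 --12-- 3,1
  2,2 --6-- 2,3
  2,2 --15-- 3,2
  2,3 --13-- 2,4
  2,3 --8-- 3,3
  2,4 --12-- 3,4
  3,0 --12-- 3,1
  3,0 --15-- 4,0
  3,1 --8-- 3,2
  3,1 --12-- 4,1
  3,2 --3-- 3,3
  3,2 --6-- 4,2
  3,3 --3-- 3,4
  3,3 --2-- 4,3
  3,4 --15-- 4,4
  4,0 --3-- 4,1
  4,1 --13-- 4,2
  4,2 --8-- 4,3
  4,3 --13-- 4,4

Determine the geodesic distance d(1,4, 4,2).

Shortest path: 1,4 → 1,3 → 2,3 → 3,3 → 3,2 → 4,2, total weight = 26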